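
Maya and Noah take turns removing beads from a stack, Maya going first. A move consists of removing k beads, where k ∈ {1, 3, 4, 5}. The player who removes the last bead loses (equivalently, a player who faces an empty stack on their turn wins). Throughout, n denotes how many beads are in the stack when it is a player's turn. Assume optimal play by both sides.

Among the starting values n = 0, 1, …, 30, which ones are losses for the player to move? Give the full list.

Work bottom-up. With no move the player to move wins. Otherwise the position is W if at least one move leads to an L position for the opponent, and L if every move leads to a W.
n=0: no move; the opponent has just taken the last bead and therefore loses → W
n=1: →0(W) only, which is W, so L
n=2: →1(L), so W
n=3: →2(W), 0(W) — all W, so L
n=4: →3(L), so W
n=5: →1(L), so W
n=6: →3(L), so W
n=7: →3(L), so W
n=8: →3(L), so W
n=9: →8(W), 6(W), 5(W), 4(W) — all W, so L
n=10: →9(L), so W
n=11: →10(W), 8(W), 7(W), 6(W) — all W, so L
n=12: →11(L), so W
n=13: →9(L), so W
n=14: →11(L), so W
n=15: →11(L), so W
n=16: →11(L), so W
n=17: →16(W), 14(W), 13(W), 12(W) — all W, so L
n=18: →17(L), so W
n=19: →18(W), 16(W), 15(W), 14(W) — all W, so L
n=20: →19(L), so W
n=21: →17(L), so W
n=22: →19(L), so W
n=23: →19(L), so W
n=24: →19(L), so W
n=25: →24(W), 22(W), 21(W), 20(W) — all W, so L
n=26: →25(L), so W
n=27: →26(W), 24(W), 23(W), 22(W) — all W, so L
n=28: →27(L), so W
n=29: →25(L), so W
n=30: →27(L), so W
The losing starting values of n are exactly the entries labelled L in this table (8 of them).

1, 3, 9, 11, 17, 19, 25, 27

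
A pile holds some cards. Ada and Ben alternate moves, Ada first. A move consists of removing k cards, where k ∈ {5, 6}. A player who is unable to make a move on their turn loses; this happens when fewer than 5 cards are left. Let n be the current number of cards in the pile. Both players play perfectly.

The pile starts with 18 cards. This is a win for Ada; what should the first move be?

Label each position W (a win for the player to move) or L (a loss). A position with no legal move is L; any other position is W exactly when some move reaches an L, and L when every move reaches a W.
n=0: no move → L
n=1: no move → L
n=2: no move → L
n=3: no move → L
n=4: no move → L
n=5: can move to 0, which is L ⇒ W
n=6: can move to 1, which is L ⇒ W
n=7: can move to 2, which is L ⇒ W
n=8: can move to 3, which is L ⇒ W
n=9: can move to 4, which is L ⇒ W
n=10: can move to 4, which is L ⇒ W
n=11: moves to 6(W), 5(W); every one is W ⇒ L
n=12: moves to 7(W), 6(W); every one is W ⇒ L
n=13: moves to 8(W), 7(W); every one is W ⇒ L
n=14: moves to 9(W), 8(W); every one is W ⇒ L
n=15: moves to 10(W), 9(W); every one is W ⇒ L
n=16: can move to 11, which is L ⇒ W
n=17: can move to 12, which is L ⇒ W
n=18: can move to 13, which is L ⇒ W
From 18, the L positions reachable in one move are: 13, 12. Any move reaching one of these is winning.

Remove 5, leaving 13.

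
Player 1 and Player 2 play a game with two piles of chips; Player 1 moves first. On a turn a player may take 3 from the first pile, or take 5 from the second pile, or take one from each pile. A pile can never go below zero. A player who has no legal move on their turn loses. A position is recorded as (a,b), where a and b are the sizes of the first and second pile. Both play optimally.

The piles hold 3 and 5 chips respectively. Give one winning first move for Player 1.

Build the W/L table. Terminal = L. A non-terminal position is W if it has a move to some L; otherwise it is L.
No move ever increases a pile, so every position that can arise here has a ≤ 3 and b ≤ 5; it is enough to label the cells with 0 ≤ a ≤ 3 and 0 ≤ b ≤ 5.
Every move lowers a or b (never raises either), so fill the grid row by row in increasing a, and left to right within a row: each cell's successors are then already labelled.
      b=0  b=1  b=2  b=3  b=4  b=5
a=0:    L    L    L    L    L    W
a=1:    L    W    W    W    W    W
a=2:    L    W    L    L    L    W
a=3:    W    W    W    W    W    W
Cells with no legal move (terminal, hence L): (0,0), (0,1), (0,2), (0,3), (0,4), (1,0), (2,0).
The remaining L cells, each justified by listing all of its moves:
(2,2): the only move is to (1,1)(W), a W ⇒ L
(2,3): the only move is to (1,2)(W), a W ⇒ L
(2,4): the only move is to (1,3)(W), a W ⇒ L
Every other cell has at least one move into one of the L cells above, so it is W.
From (3,5), the L positions reachable in one move are: (2,4).

Move to (2,4).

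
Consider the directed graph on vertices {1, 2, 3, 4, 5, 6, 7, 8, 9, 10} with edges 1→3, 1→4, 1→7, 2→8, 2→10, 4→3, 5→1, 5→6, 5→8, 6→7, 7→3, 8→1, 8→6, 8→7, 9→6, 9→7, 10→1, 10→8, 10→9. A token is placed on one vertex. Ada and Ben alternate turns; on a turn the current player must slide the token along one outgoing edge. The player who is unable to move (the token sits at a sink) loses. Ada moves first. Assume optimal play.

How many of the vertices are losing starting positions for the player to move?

Work bottom-up. With no move the player to move loses. Otherwise the position is W if at least one move leads to an L position for the opponent, and L if every move leads to a W.
Every edge goes from a vertex to one that appears earlier in the order 3, 4, 7, 1, 6, 8, 9, 10, 2, 5, so processing vertices in that order labels each vertex after all of its successors.
3: no outgoing edge → L
4: →3(L), so W
7: →3(L), so W
1: →3(L), so W
6: →7(W) only, which is W, so L
8: →6(L), so W
9: →6(L), so W
10: →9(W), 8(W), 1(W) — all W, so L
2: →10(L), so W
5: →6(L), so W
The L vertices are 3, 6, 10; that is 3 in all.

3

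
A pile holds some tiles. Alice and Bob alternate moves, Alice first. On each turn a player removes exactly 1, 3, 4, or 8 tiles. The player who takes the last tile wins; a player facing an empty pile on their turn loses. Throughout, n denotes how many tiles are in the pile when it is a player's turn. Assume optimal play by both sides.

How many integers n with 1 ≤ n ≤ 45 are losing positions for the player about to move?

13

Classify positions by backward induction: terminal positions (no move available) are L. From any other position, the mover wins iff some move reaches an L.
n=0: no move → L
n=1: reaches L-position 0 → W
n=2: only reaches 1(W), which is W → L
n=3: reaches L-position 2 → W
n=4: reaches L-position 0 → W
n=5: reaches L-position 2 → W
n=6: reaches L-position 2 → W
n=7: only reaches 6(W), 4(W), 3(W), all W → L
n=8: reaches L-position 7 → W
n=9: only reaches 8(W), 6(W), 5(W), 1(W), all W → L
n=10: reaches L-position 9 → W
n=11: reaches L-position 7 → W
n=12: reaches L-position 9 → W
n=13: reaches L-position 9 → W
n=14: only reaches 13(W), 11(W), 10(W), 6(W), all W → L
n=15: reaches L-position 14 → W
n=16: only reaches 15(W), 13(W), 12(W), 8(W), all W → L
n=17: reaches L-position 16 → W
n=18: reaches L-position 14 → W
n=19: reaches L-position 16 → W
n=20: reaches L-position 16 → W
n=21: only reaches 20(W), 18(W), 17(W), 13(W), all W → L
n=22: reaches L-position 21 → W
n=23: only reaches 22(W), 20(W), 19(W), 15(W), all W → L
n=24: reaches L-position 23 → W
n=25: reaches L-position 21 → W
n=26: reaches L-position 23 → W
n=27: reaches L-position 23 → W
n=28: only reaches 27(W), 25(W), 24(W), 20(W), all W → L
n=29: reaches L-position 28 → W
n=30: only reaches 29(W), 27(W), 26(W), 22(W), all W → L
n=31: reaches L-position 30 → W
n=32: reaches L-position 28 → W
n=33: reaches L-position 30 → W
n=34: reaches L-position 30 → W
n=35: only reaches 34(W), 32(W), 31(W), 27(W), all W → L
n=36: reaches L-position 35 → W
n=37: only reaches 36(W), 34(W), 33(W), 29(W), all W → L
n=38: reaches L-position 37 → W
n=39: reaches L-position 35 → W
n=40: reaches L-position 37 → W
n=41: reaches L-position 37 → W
n=42: only reaches 41(W), 39(W), 38(W), 34(W), all W → L
n=43: reaches L-position 42 → W
n=44: only reaches 43(W), 41(W), 40(W), 36(W), all W → L
n=45: reaches L-position 44 → W
L entries with 1 ≤ n ≤ 45 (n=0 is outside the asked range and is not counted): n = 2, 7, 9, 14, 16, 21, 23, 28, 30, 35, 37, 42, 44; that makes 13.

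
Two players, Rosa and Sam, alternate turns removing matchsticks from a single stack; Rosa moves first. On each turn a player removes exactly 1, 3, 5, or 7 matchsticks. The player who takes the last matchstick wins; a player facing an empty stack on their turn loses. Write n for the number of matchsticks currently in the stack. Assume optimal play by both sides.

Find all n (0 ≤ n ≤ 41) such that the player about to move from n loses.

0, 2, 4, 6, 8, 10, 12, 14, 16, 18, 20, 22, 24, 26, 28, 30, 32, 34, 36, 38, 40

Compute win/loss labels from the base case upward. A position with no move is L. Any other position is W if it can reach an L in one move, else L.
n=0: no move → L
n=1: reaches L-position 0 → W
n=2: only reaches 1(W), which is W → L
n=3: reaches L-position 2 → W
n=4: only reaches 3(W), 1(W), all W → L
n=5: reaches L-position 4 → W
n=6: only reaches 5(W), 3(W), 1(W), all W → L
n=7: reaches L-position 6 → W
n=8: only reaches 7(W), 5(W), 3(W), 1(W), all W → L
n=9: reaches L-position 8 → W
n=10: only reaches 9(W), 7(W), 5(W), 3(W), all W → L
n=11: reaches L-position 10 → W
n=12: only reaches 11(W), 9(W), 7(W), 5(W), all W → L
n=13: reaches L-position 12 → W
n=14: only reaches 13(W), 11(W), 9(W), 7(W), all W → L
n=15: reaches L-position 14 → W
n=16: only reaches 15(W), 13(W), 11(W), 9(W), all W → L
n=17: reaches L-position 16 → W
n=18: only reaches 17(W), 15(W), 13(W), 11(W), all W → L
n=19: reaches L-position 18 → W
n=20: only reaches 19(W), 17(W), 15(W), 13(W), all W → L
n=21: reaches L-position 20 → W
n=22: only reaches 21(W), 19(W), 17(W), 15(W), all W → L
n=23: reaches L-position 22 → W
n=24: only reaches 23(W), 21(W), 19(W), 17(W), all W → L
n=25: reaches L-position 24 → W
n=26: only reaches 25(W), 23(W), 21(W), 19(W), all W → L
n=27: reaches L-position 26 → W
n=28: only reaches 27(W), 25(W), 23(W), 21(W), all W → L
n=29: reaches L-position 28 → W
n=30: only reaches 29(W), 27(W), 25(W), 23(W), all W → L
n=31: reaches L-position 30 → W
n=32: only reaches 31(W), 29(W), 27(W), 25(W), all W → L
n=33: reaches L-position 32 → W
n=34: only reaches 33(W), 31(W), 29(W), 27(W), all W → L
n=35: reaches L-position 34 → W
n=36: only reaches 35(W), 33(W), 31(W), 29(W), all W → L
n=37: reaches L-position 36 → W
n=38: only reaches 37(W), 35(W), 33(W), 31(W), all W → L
n=39: reaches L-position 38 → W
n=40: only reaches 39(W), 37(W), 35(W), 33(W), all W → L
n=41: reaches L-position 40 → W
The losing starting values of n are exactly the entries labelled L in this table (21 of them).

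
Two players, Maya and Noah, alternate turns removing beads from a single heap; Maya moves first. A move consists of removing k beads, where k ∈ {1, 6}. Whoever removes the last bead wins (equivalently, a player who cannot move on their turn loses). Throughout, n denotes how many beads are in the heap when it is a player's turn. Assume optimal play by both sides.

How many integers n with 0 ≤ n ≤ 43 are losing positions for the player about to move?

Positions with no move are L. A position that does have a move is losing for the player to move precisely when every available move leads to a winning position for the opponent. Fill in the labels:
n=0: no move → L
n=1: →0(L), so W
n=2: →1(W) only, which is W, so L
n=3: →2(L), so W
n=4: →3(W) only, which is W, so L
n=5: →4(L), so W
n=6: →0(L), so W
n=7: →6(W), 1(W) — all W, so L
n=8: →7(L), so W
n=9: →8(W), 3(W) — all W, so L
n=10: →9(L), so W
n=11: →10(W), 5(W) — all W, so L
n=12: →11(L), so W
n=13: →7(L), so W
n=14: →13(W), 8(W) — all W, so L
n=15: →14(L), so W
n=16: →15(W), 10(W) — all W, so L
n=17: →16(L), so W
n=18: →17(W), 12(W) — all W, so L
n=19: →18(L), so W
n=20: →14(L), so W
n=21: →20(W), 15(W) — all W, so L
n=22: →21(L), so W
n=23: →22(W), 17(W) — all W, so L
n=24: →23(L), so W
n=25: →24(W), 19(W) — all W, so L
n=26: →25(L), so W
n=27: →21(L), so W
n=28: →27(W), 22(W) — all W, so L
n=29: →28(L), so W
n=30: →29(W), 24(W) — all W, so L
n=31: →30(L), so W
n=32: →31(W), 26(W) — all W, so L
n=33: →32(L), so W
n=34: →28(L), so W
n=35: →34(W), 29(W) — all W, so L
n=36: →35(L), so W
n=37: →36(W), 31(W) — all W, so L
n=38: →37(L), so W
n=39: →38(W), 33(W) — all W, so L
n=40: →39(L), so W
n=41: →35(L), so W
n=42: →41(W), 36(W) — all W, so L
n=43: →42(L), so W
L entries with 0 ≤ n ≤ 43: n = 0, 2, 4, 7, 9, 11, 14, 16, 18, 21, 23, 25, 28, 30, 32, 35, 37, 39, 42; that makes 19.

19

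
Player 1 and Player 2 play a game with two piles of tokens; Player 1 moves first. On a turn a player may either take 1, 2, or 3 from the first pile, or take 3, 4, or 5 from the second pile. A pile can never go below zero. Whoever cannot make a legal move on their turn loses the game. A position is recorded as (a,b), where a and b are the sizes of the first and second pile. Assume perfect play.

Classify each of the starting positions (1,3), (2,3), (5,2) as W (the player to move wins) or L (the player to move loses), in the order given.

Positions with no move are L. A position that does have a move is losing for the player to move precisely when every available move leads to a winning position for the opponent. Fill in the labels:
No move ever increases a pile, so every position that can arise here has a ≤ 5 and b ≤ 3; it is enough to label the cells with 0 ≤ a ≤ 5 and 0 ≤ b ≤ 3.
Every move lowers a or b (never raises either), so fill the grid row by row in increasing a, and left to right within a row: each cell's successors are then already labelled.
      b=0  b=1  b=2  b=3
a=0:    L    L    L    W
a=1:    W    W    W    L
a=2:    W    W    W    W
a=3:    W    W    W    W
a=4:    L    L    L    W
a=5:    W    W    W    L
Cells with no legal move (terminal, hence L): (0,0), (0,1), (0,2).
The remaining L cells, each justified by listing all of its moves:
(1,3): only reaches (0,3)(W), (1,0)(W), all W → L
(4,0): only reaches (3,0)(W), (2,0)(W), (1,0)(W), all W → L
(4,1): only reaches (3,1)(W), (2,1)(W), (1,1)(W), all W → L
(4,2): only reaches (3,2)(W), (2,2)(W), (1,2)(W), all W → L
(5,3): only reaches (4,3)(W), (3,3)(W), (2,3)(W), (5,0)(W), all W → L
Every other cell has at least one move into one of the L cells above, so it is W.
(1,3): one of the L cells justified above, so L
(2,3): the move to (1,3) reaches an L cell, so W
(5,2): the move to (4,2) reaches an L cell, so W

(1,3): L, (2,3): W, (5,2): W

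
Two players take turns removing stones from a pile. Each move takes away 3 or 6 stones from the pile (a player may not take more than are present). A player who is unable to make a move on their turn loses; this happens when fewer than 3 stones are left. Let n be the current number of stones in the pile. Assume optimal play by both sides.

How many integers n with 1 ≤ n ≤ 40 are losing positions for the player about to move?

Build the W/L table. Terminal = L. A non-terminal position is W if it has a move to some L; otherwise it is L.
n=0: no move → L
n=1: no move → L
n=2: no move → L
n=3: reaches L-position 0 → W
n=4: reaches L-position 1 → W
n=5: reaches L-position 2 → W
n=6: reaches L-position 0 → W
n=7: reaches L-position 1 → W
n=8: reaches L-position 2 → W
n=9: only reaches 6(W), 3(W), all W → L
n=10: only reaches 7(W), 4(W), all W → L
n=11: only reaches 8(W), 5(W), all W → L
n=12: reaches L-position 9 → W
n=13: reaches L-position 10 → W
n=14: reaches L-position 11 → W
n=15: reaches L-position 9 → W
n=16: reaches L-position 10 → W
n=17: reaches L-position 11 → W
n=18: only reaches 15(W), 12(W), all W → L
n=19: only reaches 16(W), 13(W), all W → L
n=20: only reaches 17(W), 14(W), all W → L
n=21: reaches L-position 18 → W
n=22: reaches L-position 19 → W
n=23: reaches L-position 20 → W
n=24: reaches L-position 18 → W
n=25: reaches L-position 19 → W
n=26: reaches L-position 20 → W
n=27: only reaches 24(W), 21(W), all W → L
n=28: only reaches 25(W), 22(W), all W → L
n=29: only reaches 26(W), 23(W), all W → L
n=30: reaches L-position 27 → W
n=31: reaches L-position 28 → W
n=32: reaches L-position 29 → W
n=33: reaches L-position 27 → W
n=34: reaches L-position 28 → W
n=35: reaches L-position 29 → W
n=36: only reaches 33(W), 30(W), all W → L
n=37: only reaches 34(W), 31(W), all W → L
n=38: only reaches 35(W), 32(W), all W → L
n=39: reaches L-position 36 → W
n=40: reaches L-position 37 → W
L entries with 1 ≤ n ≤ 40 (n=0 is outside the asked range and is not counted): n = 1, 2, 9, 10, 11, 18, 19, 20, 27, 28, 29, 36, 37, 38; that makes 14.

14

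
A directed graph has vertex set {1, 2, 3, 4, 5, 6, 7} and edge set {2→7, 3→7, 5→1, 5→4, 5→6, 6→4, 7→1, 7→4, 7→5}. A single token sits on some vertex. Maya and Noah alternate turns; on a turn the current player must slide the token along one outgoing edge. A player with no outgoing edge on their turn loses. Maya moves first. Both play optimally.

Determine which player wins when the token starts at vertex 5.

Maya wins.

Use the standard recursion: the mover loses at a terminal position; elsewhere, the mover wins exactly when some move hands the opponent an L position.
Every edge goes from a vertex to one that appears earlier in the order 4, 1, 6, 5, 7, 3, 2, so processing vertices in that order labels each vertex after all of its successors.
4: no outgoing edge → L
1: no outgoing edge → L
6: reaches L-position 4 → W
5: reaches L-position 1 → W
7: reaches L-position 1 → W
3: only reaches 7(W), which is W → L
2: only reaches 7(W), which is W → L
From 5 Maya can move to 1, reaching an L position.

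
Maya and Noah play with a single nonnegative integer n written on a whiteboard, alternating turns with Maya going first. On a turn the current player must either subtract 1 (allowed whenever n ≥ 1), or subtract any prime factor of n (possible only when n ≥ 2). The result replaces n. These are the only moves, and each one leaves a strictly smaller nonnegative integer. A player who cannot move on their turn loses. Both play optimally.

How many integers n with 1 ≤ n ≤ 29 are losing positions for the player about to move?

Label each position W (a win for the player to move) or L (a loss). A position with no legal move is L; any other position is W exactly when some move reaches an L, and L when every move reaches a W.
n=0: no move → L
n=1: can move to 0, which is L ⇒ W
n=2: can move to 0, which is L ⇒ W
n=3: can move to 0, which is L ⇒ W
n=4: moves to 2(W), 3(W); every one is W ⇒ L
n=5: can move to 0, which is L ⇒ W
n=6: can move to 4, which is L ⇒ W
n=7: can move to 0, which is L ⇒ W
n=8: moves to 6(W), 7(W); every one is W ⇒ L
n=9: can move to 8, which is L ⇒ W
n=10: can move to 8, which is L ⇒ W
n=11: can move to 0, which is L ⇒ W
n=12: moves to 9(W), 10(W), 11(W); every one is W ⇒ L
n=13: can move to 0, which is L ⇒ W
n=14: can move to 12, which is L ⇒ W
n=15: can move to 12, which is L ⇒ W
n=16: moves to 14(W), 15(W); every one is W ⇒ L
n=17: can move to 0, which is L ⇒ W
n=18: can move to 16, which is L ⇒ W
n=19: can move to 0, which is L ⇒ W
n=20: moves to 15(W), 18(W), 19(W); every one is W ⇒ L
n=21: can move to 20, which is L ⇒ W
n=22: can move to 20, which is L ⇒ W
n=23: can move to 0, which is L ⇒ W
n=24: moves to 21(W), 22(W), 23(W); every one is W ⇒ L
n=25: can move to 20, which is L ⇒ W
n=26: can move to 24, which is L ⇒ W
n=27: can move to 24, which is L ⇒ W
n=28: moves to 21(W), 26(W), 27(W); every one is W ⇒ L
n=29: can move to 0, which is L ⇒ W
L entries with 1 ≤ n ≤ 29 (n=0 is outside the asked range and is not counted): n = 4, 8, 12, 16, 20, 24, 28; that makes 7.

7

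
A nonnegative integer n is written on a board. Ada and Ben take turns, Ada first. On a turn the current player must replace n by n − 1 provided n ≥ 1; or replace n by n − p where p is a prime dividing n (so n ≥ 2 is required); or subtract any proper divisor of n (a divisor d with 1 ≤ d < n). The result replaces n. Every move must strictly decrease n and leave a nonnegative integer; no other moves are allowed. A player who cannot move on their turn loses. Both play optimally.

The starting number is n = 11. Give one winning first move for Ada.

Move to 0.

Classify positions by backward induction: terminal positions (no move available) are L. From any other position, the mover wins iff some move reaches an L.
n=0: no move → L
n=1: can move to 0, which is L ⇒ W
n=2: can move to 0, which is L ⇒ W
n=3: can move to 0, which is L ⇒ W
n=4: moves to 2(W), 3(W); every one is W ⇒ L
n=5: can move to 0, which is L ⇒ W
n=6: can move to 4, which is L ⇒ W
n=7: can move to 0, which is L ⇒ W
n=8: can move to 4, which is L ⇒ W
n=9: moves to 6(W), 8(W); every one is W ⇒ L
n=10: can move to 9, which is L ⇒ W
n=11: can move to 0, which is L ⇒ W
From 11, the L positions reachable in one move are: 0.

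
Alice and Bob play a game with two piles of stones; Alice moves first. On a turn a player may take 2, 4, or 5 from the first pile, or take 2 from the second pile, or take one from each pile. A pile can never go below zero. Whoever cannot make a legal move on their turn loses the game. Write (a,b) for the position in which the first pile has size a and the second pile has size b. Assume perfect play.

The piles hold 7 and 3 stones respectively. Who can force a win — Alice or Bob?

Work bottom-up. With no move the player to move loses. Otherwise the position is W if at least one move leads to an L position for the opponent, and L if every move leads to a W.
No move ever increases a pile, so every position that can arise here has a ≤ 7 and b ≤ 3; it is enough to label the cells with 0 ≤ a ≤ 7 and 0 ≤ b ≤ 3.
Every move lowers a or b (never raises either), so fill the grid row by row in increasing a, and left to right within a row: each cell's successors are then already labelled.
      b=0  b=1  b=2  b=3
a=0:    L    L    W    W
a=1:    L    W    W    L
a=2:    W    W    L    L
a=3:    W    L    L    W
a=4:    W    W    W    W
a=5:    W    W    W    W
a=6:    W    L    W    W
a=7:    L    W    W    W
Cells with no legal move (terminal, hence L): (0,0), (0,1), (1,0).
The remaining L cells, each justified by listing all of its moves:
(1,3): moves to (1,1)(W), (0,2)(W); every one is W ⇒ L
(2,2): moves to (0,2)(W), (2,0)(W), (1,1)(W); every one is W ⇒ L
(2,3): moves to (0,3)(W), (2,1)(W), (1,2)(W); every one is W ⇒ L
(3,1): moves to (1,1)(W), (2,0)(W); every one is W ⇒ L
(3,2): moves to (1,2)(W), (3,0)(W), (2,1)(W); every one is W ⇒ L
(6,1): moves to (4,1)(W), (2,1)(W), (1,1)(W), (5,0)(W); every one is W ⇒ L
(7,0): moves to (5,0)(W), (3,0)(W), (2,0)(W); every one is W ⇒ L
Every other cell has at least one move into one of the L cells above, so it is W.
From (7,3) Alice can move to (2,3), reaching an L position.

Alice wins.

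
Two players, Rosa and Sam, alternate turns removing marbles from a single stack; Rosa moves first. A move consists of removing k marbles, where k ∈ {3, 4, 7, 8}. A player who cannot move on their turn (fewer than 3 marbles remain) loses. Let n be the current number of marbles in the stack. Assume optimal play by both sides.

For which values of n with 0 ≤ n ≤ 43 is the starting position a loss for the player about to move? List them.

Work bottom-up. With no move the player to move loses. Otherwise the position is W if at least one move leads to an L position for the opponent, and L if every move leads to a W.
n=0: no move → L
n=1: no move → L
n=2: no move → L
n=3: →0(L), so W
n=4: →1(L), so W
n=5: →2(L), so W
n=6: →2(L), so W
n=7: →0(L), so W
n=8: →1(L), so W
n=9: →2(L), so W
n=10: →2(L), so W
n=11: →8(W), 7(W), 4(W), 3(W) — all W, so L
n=12: →9(W), 8(W), 5(W), 4(W) — all W, so L
n=13: →10(W), 9(W), 6(W), 5(W) — all W, so L
n=14: →11(L), so W
n=15: →12(L), so W
n=16: →13(L), so W
n=17: →13(L), so W
n=18: →11(L), so W
n=19: →12(L), so W
n=20: →13(L), so W
n=21: →13(L), so W
n=22: →19(W), 18(W), 15(W), 14(W) — all W, so L
n=23: →20(W), 19(W), 16(W), 15(W) — all W, so L
n=24: →21(W), 20(W), 17(W), 16(W) — all W, so L
n=25: →22(L), so W
n=26: →23(L), so W
n=27: →24(L), so W
n=28: →24(L), so W
n=29: →22(L), so W
n=30: →23(L), so W
n=31: →24(L), so W
n=32: →24(L), so W
n=33: →30(W), 29(W), 26(W), 25(W) — all W, so L
n=34: →31(W), 30(W), 27(W), 26(W) — all W, so L
n=35: →32(W), 31(W), 28(W), 27(W) — all W, so L
n=36: →33(L), so W
n=37: →34(L), so W
n=38: →35(L), so W
n=39: →35(L), so W
n=40: →33(L), so W
n=41: →34(L), so W
n=42: →35(L), so W
n=43: →35(L), so W
Reading off the rows marked L gives the requested list; there are 12 such values of n.

0, 1, 2, 11, 12, 13, 22, 23, 24, 33, 34, 35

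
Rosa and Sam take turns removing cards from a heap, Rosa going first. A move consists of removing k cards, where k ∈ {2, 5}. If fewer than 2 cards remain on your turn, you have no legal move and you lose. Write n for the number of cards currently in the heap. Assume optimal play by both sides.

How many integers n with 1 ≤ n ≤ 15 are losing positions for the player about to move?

Compute win/loss labels from the base case upward. A position with no move is L. Any other position is W if it can reach an L in one move, else L.
n=0: no move → L
n=1: no move → L
n=2: →0(L), so W
n=3: →1(L), so W
n=4: →2(W) only, which is W, so L
n=5: →0(L), so W
n=6: →4(L), so W
n=7: →5(W), 2(W) — all W, so L
n=8: →6(W), 3(W) — all W, so L
n=9: →7(L), so W
n=10: →8(L), so W
n=11: →9(W), 6(W) — all W, so L
n=12: →7(L), so W
n=13: →11(L), so W
n=14: →12(W), 9(W) — all W, so L
n=15: →13(W), 10(W) — all W, so L
L entries with 1 ≤ n ≤ 15 (n=0 is outside the asked range and is not counted): n = 1, 4, 7, 8, 11, 14, 15; that makes 7.

7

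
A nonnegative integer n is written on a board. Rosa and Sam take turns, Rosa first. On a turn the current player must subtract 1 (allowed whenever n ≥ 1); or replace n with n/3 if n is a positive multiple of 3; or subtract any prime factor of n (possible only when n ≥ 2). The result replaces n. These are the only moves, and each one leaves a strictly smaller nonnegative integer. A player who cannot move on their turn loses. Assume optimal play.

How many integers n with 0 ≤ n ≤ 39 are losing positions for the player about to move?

11

Compute win/loss labels from the base case upward. A position with no move is L. Any other position is W if it can reach an L in one move, else L.
n=0: no move → L
n=1: →0(L), so W
n=2: →0(L), so W
n=3: →0(L), so W
n=4: →2(W), 3(W) — all W, so L
n=5: →0(L), so W
n=6: →4(L), so W
n=7: →0(L), so W
n=8: →6(W), 7(W) — all W, so L
n=9: →8(L), so W
n=10: →8(L), so W
n=11: →0(L), so W
n=12: →4(L), so W
n=13: →0(L), so W
n=14: →7(W), 12(W), 13(W) — all W, so L
n=15: →14(L), so W
n=16: →14(L), so W
n=17: →0(L), so W
n=18: →6(W), 15(W), 16(W), 17(W) — all W, so L
n=19: →0(L), so W
n=20: →18(L), so W
n=21: →14(L), so W
n=22: →11(W), 20(W), 21(W) — all W, so L
n=23: →0(L), so W
n=24: →8(L), so W
n=25: →20(W), 24(W) — all W, so L
n=26: →25(L), so W
n=27: →9(W), 24(W), 26(W) — all W, so L
n=28: →27(L), so W
n=29: →0(L), so W
n=30: →25(L), so W
n=31: →0(L), so W
n=32: →30(W), 31(W) — all W, so L
n=33: →22(L), so W
n=34: →32(L), so W
n=35: →28(W), 30(W), 34(W) — all W, so L
n=36: →35(L), so W
n=37: →0(L), so W
n=38: →19(W), 36(W), 37(W) — all W, so L
n=39: →38(L), so W
L entries with 0 ≤ n ≤ 39: n = 0, 4, 8, 14, 18, 22, 25, 27, 32, 35, 38; that makes 11.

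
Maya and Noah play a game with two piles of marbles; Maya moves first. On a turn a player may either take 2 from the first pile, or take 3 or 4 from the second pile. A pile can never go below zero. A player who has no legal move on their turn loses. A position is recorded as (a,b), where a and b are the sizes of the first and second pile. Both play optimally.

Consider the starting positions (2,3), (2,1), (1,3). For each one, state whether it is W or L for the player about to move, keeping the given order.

(2,3): L, (2,1): W, (1,3): W

Label each position W (a win for the player to move) or L (a loss). A position with no legal move is L; any other position is W exactly when some move reaches an L, and L when every move reaches a W.
No move ever increases a pile, so every position that can arise here has a ≤ 2 and b ≤ 3; it is enough to label the cells with 0 ≤ a ≤ 2 and 0 ≤ b ≤ 3.
Every move lowers a or b (never raises either), so fill the grid row by row in increasing a, and left to right within a row: each cell's successors are then already labelled.
      b=0  b=1  b=2  b=3
a=0:    L    L    L    W
a=1:    L    L    L    W
a=2:    W    W    W    L
Cells with no legal move (terminal, hence L): (0,0), (0,1), (0,2), (1,0), (1,1), (1,2).
The remaining L cells, each justified by listing all of its moves:
(2,3): →(0,3)(W), (2,0)(W) — all W, so L
Every other cell has at least one move into one of the L cells above, so it is W.
(2,3): one of the L cells justified above, so L
(2,1): the move to (0,1) reaches an L cell, so W
(1,3): the move to (1,0) reaches an L cell, so W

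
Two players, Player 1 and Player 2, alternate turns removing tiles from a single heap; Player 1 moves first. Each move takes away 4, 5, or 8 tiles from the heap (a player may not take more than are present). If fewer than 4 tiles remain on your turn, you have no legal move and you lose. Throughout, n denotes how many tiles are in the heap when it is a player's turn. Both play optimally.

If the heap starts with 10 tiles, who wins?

Work bottom-up. With no move the player to move loses. Otherwise the position is W if at least one move leads to an L position for the opponent, and L if every move leads to a W.
n=0: no move → L
n=1: no move → L
n=2: no move → L
n=3: no move → L
n=4: →0(L), so W
n=5: →1(L), so W
n=6: →2(L), so W
n=7: →3(L), so W
n=8: →3(L), so W
n=9: →1(L), so W
n=10: →2(L), so W
From 10 Player 1 can remove 8, leaving 2, reaching an L position.

Player 1 wins.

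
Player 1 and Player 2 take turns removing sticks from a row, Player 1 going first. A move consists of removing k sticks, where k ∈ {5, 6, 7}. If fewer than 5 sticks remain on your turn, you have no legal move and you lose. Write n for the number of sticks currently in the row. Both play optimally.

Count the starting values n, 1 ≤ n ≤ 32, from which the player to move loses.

14

Use the standard recursion: the mover loses at a terminal position; elsewhere, the mover wins exactly when some move hands the opponent an L position.
n=0: no move → L
n=1: no move → L
n=2: no move → L
n=3: no move → L
n=4: no move → L
n=5: reaches L-position 0 → W
n=6: reaches L-position 1 → W
n=7: reaches L-position 2 → W
n=8: reaches L-position 3 → W
n=9: reaches L-position 4 → W
n=10: reaches L-position 4 → W
n=11: reaches L-position 4 → W
n=12: only reaches 7(W), 6(W), 5(W), all W → L
n=13: only reaches 8(W), 7(W), 6(W), all W → L
n=14: only reaches 9(W), 8(W), 7(W), all W → L
n=15: only reaches 10(W), 9(W), 8(W), all W → L
n=16: only reaches 11(W), 10(W), 9(W), all W → L
n=17: reaches L-position 12 → W
n=18: reaches L-position 13 → W
n=19: reaches L-position 14 → W
n=20: reaches L-position 15 → W
n=21: reaches L-position 16 → W
n=22: reaches L-position 16 → W
n=23: reaches L-position 16 → W
n=24: only reaches 19(W), 18(W), 17(W), all W → L
n=25: only reaches 20(W), 19(W), 18(W), all W → L
n=26: only reaches 21(W), 20(W), 19(W), all W → L
n=27: only reaches 22(W), 21(W), 20(W), all W → L
n=28: only reaches 23(W), 22(W), 21(W), all W → L
n=29: reaches L-position 24 → W
n=30: reaches L-position 25 → W
n=31: reaches L-position 26 → W
n=32: reaches L-position 27 → W
L entries with 1 ≤ n ≤ 32 (n=0 is outside the asked range and is not counted): n = 1, 2, 3, 4, 12, 13, 14, 15, 16, 24, 25, 26, 27, 28; that makes 14.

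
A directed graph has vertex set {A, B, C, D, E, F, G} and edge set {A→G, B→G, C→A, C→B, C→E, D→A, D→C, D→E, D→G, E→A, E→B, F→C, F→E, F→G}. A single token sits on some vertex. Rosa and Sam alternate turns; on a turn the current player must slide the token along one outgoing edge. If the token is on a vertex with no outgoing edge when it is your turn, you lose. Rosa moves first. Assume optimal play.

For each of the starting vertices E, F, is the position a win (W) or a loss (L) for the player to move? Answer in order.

E: L, F: W

Positions with no move are L. A position that does have a move is losing for the player to move precisely when every available move leads to a winning position for the opponent. Fill in the labels:
Every edge goes from a vertex to one that appears earlier in the order G, B, A, E, C, D, F, so processing vertices in that order labels each vertex after all of its successors.
G: no outgoing edge → L
B: reaches L-position G → W
A: reaches L-position G → W
E: only reaches A(W), B(W), all W → L
C: reaches L-position E → W
D: reaches L-position E → W
F: reaches L-position E → W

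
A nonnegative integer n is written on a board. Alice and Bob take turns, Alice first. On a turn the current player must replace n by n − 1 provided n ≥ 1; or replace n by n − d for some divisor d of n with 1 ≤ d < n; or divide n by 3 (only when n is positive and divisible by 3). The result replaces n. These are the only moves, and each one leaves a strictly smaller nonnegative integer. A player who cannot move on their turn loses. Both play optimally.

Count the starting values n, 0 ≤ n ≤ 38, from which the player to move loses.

15

Work bottom-up. With no move the player to move loses. Otherwise the position is W if at least one move leads to an L position for the opponent, and L if every move leads to a W.
n=0: no move → L
n=1: reaches L-position 0 → W
n=2: only reaches 1(W), which is W → L
n=3: reaches L-position 2 → W
n=4: reaches L-position 2 → W
n=5: only reaches 4(W), which is W → L
n=6: reaches L-position 2 → W
n=7: only reaches 6(W), which is W → L
n=8: reaches L-position 7 → W
n=9: only reaches 3(W), 6(W), 8(W), all W → L
n=10: reaches L-position 5 → W
n=11: only reaches 10(W), which is W → L
n=12: reaches L-position 9 → W
n=13: only reaches 12(W), which is W → L
n=14: reaches L-position 7 → W
n=15: reaches L-position 5 → W
n=16: only reaches 8(W), 12(W), 14(W), 15(W), all W → L
n=17: reaches L-position 16 → W
n=18: reaches L-position 9 → W
n=19: only reaches 18(W), which is W → L
n=20: reaches L-position 16 → W
n=21: reaches L-position 7 → W
n=22: reaches L-position 11 → W
n=23: only reaches 22(W), which is W → L
n=24: reaches L-position 16 → W
n=25: only reaches 20(W), 24(W), all W → L
n=26: reaches L-position 13 → W
n=27: reaches L-position 9 → W
n=28: only reaches 14(W), 21(W), 24(W), 26(W), 27(W), all W → L
n=29: reaches L-position 28 → W
n=30: reaches L-position 25 → W
n=31: only reaches 30(W), which is W → L
n=32: reaches L-position 16 → W
n=33: reaches L-position 11 → W
n=34: only reaches 17(W), 32(W), 33(W), all W → L
n=35: reaches L-position 28 → W
n=36: reaches L-position 34 → W
n=37: only reaches 36(W), which is W → L
n=38: reaches L-position 19 → W
L entries with 0 ≤ n ≤ 38: n = 0, 2, 5, 7, 9, 11, 13, 16, 19, 23, 25, 28, 31, 34, 37; that makes 15.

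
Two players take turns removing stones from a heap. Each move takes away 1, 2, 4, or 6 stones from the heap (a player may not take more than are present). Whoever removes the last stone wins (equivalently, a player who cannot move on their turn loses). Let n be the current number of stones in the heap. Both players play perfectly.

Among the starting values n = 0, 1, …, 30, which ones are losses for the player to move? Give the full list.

0, 3, 8, 11, 16, 19, 24, 27

Positions with no move are L. A position that does have a move is losing for the player to move precisely when every available move leads to a winning position for the opponent. Fill in the labels:
n=0: no move → L
n=1: W (go to 0, an L position)
n=2: W (go to 0, an L position)
n=3: L (options 2(W), 1(W) are all W)
n=4: W (go to 3, an L position)
n=5: W (go to 3, an L position)
n=6: W (go to 0, an L position)
n=7: W (go to 3, an L position)
n=8: L (options 7(W), 6(W), 4(W), 2(W) are all W)
n=9: W (go to 8, an L position)
n=10: W (go to 8, an L position)
n=11: L (options 10(W), 9(W), 7(W), 5(W) are all W)
n=12: W (go to 11, an L position)
n=13: W (go to 11, an L position)
n=14: W (go to 8, an L position)
n=15: W (go to 11, an L position)
n=16: L (options 15(W), 14(W), 12(W), 10(W) are all W)
n=17: W (go to 16, an L position)
n=18: W (go to 16, an L position)
n=19: L (options 18(W), 17(W), 15(W), 13(W) are all W)
n=20: W (go to 19, an L position)
n=21: W (go to 19, an L position)
n=22: W (go to 16, an L position)
n=23: W (go to 19, an L position)
n=24: L (options 23(W), 22(W), 20(W), 18(W) are all W)
n=25: W (go to 24, an L position)
n=26: W (go to 24, an L position)
n=27: L (options 26(W), 25(W), 23(W), 21(W) are all W)
n=28: W (go to 27, an L position)
n=29: W (go to 27, an L position)
n=30: W (go to 24, an L position)
Reading off the rows marked L gives the requested list; there are 8 such values of n.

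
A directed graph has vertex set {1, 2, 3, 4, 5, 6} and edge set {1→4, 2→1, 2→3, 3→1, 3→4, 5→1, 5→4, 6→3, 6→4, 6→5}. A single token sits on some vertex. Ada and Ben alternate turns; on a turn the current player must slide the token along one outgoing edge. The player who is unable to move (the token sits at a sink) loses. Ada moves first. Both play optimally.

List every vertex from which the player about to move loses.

Label each position W (a win for the player to move) or L (a loss). A position with no legal move is L; any other position is W exactly when some move reaches an L, and L when every move reaches a W.
Every edge goes from a vertex to one that appears earlier in the order 4, 1, 5, 3, 6, 2, so processing vertices in that order labels each vertex after all of its successors.
4: no outgoing edge → L
1: reaches L-position 4 → W
5: reaches L-position 4 → W
3: reaches L-position 4 → W
6: reaches L-position 4 → W
2: only reaches 3(W), 1(W), all W → L
The losing starting vertices are exactly the entries labelled L in this table (2 of them).

2, 4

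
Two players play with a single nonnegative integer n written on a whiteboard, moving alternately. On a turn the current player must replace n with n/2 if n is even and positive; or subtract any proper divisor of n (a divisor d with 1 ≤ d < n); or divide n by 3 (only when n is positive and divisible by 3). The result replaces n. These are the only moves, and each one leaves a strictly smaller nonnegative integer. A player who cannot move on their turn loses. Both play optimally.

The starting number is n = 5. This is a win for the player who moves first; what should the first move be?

Move to 4.

Build the W/L table. Terminal = L. A non-terminal position is W if it has a move to some L; otherwise it is L.
n=0: no move → L
n=1: no move → L
n=2: W (go to 1, an L position)
n=3: W (go to 1, an L position)
n=4: L (options 2(W), 3(W) are all W)
n=5: W (go to 4, an L position)
From 5, the L positions reachable in one move are: 4.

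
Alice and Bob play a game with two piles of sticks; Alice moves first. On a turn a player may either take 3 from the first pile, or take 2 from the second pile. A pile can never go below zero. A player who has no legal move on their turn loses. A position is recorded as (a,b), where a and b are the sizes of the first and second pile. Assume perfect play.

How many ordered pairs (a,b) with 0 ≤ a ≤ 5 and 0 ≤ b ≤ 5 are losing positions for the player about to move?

Use the standard recursion: the mover loses at a terminal position; elsewhere, the mover wins exactly when some move hands the opponent an L position.
Every move lowers a or b (never raises either), so fill the grid row by row in increasing a, and left to right within a row: each cell's successors are then already labelled.
      b=0  b=1  b=2  b=3  b=4  b=5
a=0:    L    L    W    W    L    L
a=1:    L    L    W    W    L    L
a=2:    L    L    W    W    L    L
a=3:    W    W    L    L    W    W
a=4:    W    W    L    L    W    W
a=5:    W    W    L    L    W    W
Cells with no legal move (terminal, hence L): (0,0), (0,1), (1,0), (1,1), (2,0), (2,1).
The remaining L cells, each justified by listing all of its moves:
(0,4): →(0,2)(W) only, which is W, so L
(0,5): →(0,3)(W) only, which is W, so L
(1,4): →(1,2)(W) only, which is W, so L
(1,5): →(1,3)(W) only, which is W, so L
(2,4): →(2,2)(W) only, which is W, so L
(2,5): →(2,3)(W) only, which is W, so L
(3,2): →(0,2)(W), (3,0)(W) — all W, so L
(3,3): →(0,3)(W), (3,1)(W) — all W, so L
(4,2): →(1,2)(W), (4,0)(W) — all W, so L
(4,3): →(1,3)(W), (4,1)(W) — all W, so L
(5,2): →(2,2)(W), (5,0)(W) — all W, so L
(5,3): →(2,3)(W), (5,1)(W) — all W, so L
Every other cell has at least one move into one of the L cells above, so it is W.
L cells per row: a=0: 4, a=1: 4, a=2: 4, a=3: 2, a=4: 2, a=5: 2; total 18.

18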